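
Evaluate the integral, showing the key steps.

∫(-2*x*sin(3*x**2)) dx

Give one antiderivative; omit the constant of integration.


Step 1. Substitute u = x**2, turning ∫(-2*x*sin(3*x**2)) dx into ∫(-sin(3*u)) du: now ∫(-sin(3*u)) du.
Step 2. Evaluate the standard form: now cos(3*u)/3.
Step 3. Substitute back u = x**2: now cos(3*x**2)/3.
Answer: cos(3*x**2)/3.


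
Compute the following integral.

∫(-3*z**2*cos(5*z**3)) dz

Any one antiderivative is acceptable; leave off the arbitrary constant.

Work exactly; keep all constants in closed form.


Answer: -sin(5*z**3)/5.


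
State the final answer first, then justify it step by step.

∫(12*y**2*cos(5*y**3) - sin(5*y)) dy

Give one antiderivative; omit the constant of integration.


The answer is 4*sin(5*y**3)/5 + cos(5*y)/5.
Step 1. Rewrite: now ∫(12*y**2*cos(5*y**3)) dy + ∫(-sin(5*y)) dy.
Step 2. Substitute u = y**3, turning ∫(12*y**2*cos(5*y**3)) dy into ∫(4*cos(5*u)) du: now ∫(-sin(5*y)) dy + ∫(4*cos(5*u)) du.
Step 3. Evaluate the standard form: now 4*sin(5*u)/5 + ∫(-sin(5*y)) dy.
Step 4. Substitute back u = y**3: now 4*sin(5*y**3)/5 + ∫(-sin(5*y)) dy.
Step 5. Evaluate the standard form: now 4*sin(5*y**3)/5 + cos(5*y)/5.
Answer: 4*sin(5*y**3)/5 + cos(5*y)/5.


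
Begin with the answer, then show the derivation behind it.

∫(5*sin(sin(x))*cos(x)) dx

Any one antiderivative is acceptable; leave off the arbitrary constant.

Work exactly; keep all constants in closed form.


The answer is -5*cos(sin(x)).
Step 1. Substitute u = sin(x), turning ∫(5*sin(sin(x))*cos(x)) dx into ∫(5*sin(u)) du: now ∫(5*sin(u)) du.
Step 2. Evaluate the standard form: now -5*cos(u).
Step 3. Substitute back u = sin(x): now -5*cos(sin(x)).
Answer: -5*cos(sin(x)).


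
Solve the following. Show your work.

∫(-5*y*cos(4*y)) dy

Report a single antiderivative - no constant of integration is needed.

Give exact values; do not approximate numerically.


Step 1. Integrate ∫(-5*y*cos(4*y)) dy by parts with u = y, dv = (-5*cos(4*y)) dy, so v = -5*sin(4*y)/4: now -5*y*sin(4*y)/4 + ∫(5*sin(4*y)/4) dy.
Step 2. Evaluate the standard form: now -5*y*sin(4*y)/4 - 5*cos(4*y)/16.
Answer: -5*y*sin(4*y)/4 - 5*cos(4*y)/16.


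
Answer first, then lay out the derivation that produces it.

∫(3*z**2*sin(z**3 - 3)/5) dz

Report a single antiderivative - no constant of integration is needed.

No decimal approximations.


The answer is -cos(z**3 - 3)/5.
Step 1. Substitute u = z**3 - 3, turning ∫(3*z**2*sin(z**3 - 3)/5) dz into ∫(sin(u)/5) du: now ∫(sin(u)/5) du.
Step 2. Evaluate the standard form: now -cos(u)/5.
Step 3. Substitute back u = z**3 - 3: now -cos(z**3 - 3)/5.
Answer: -cos(z**3 - 3)/5.


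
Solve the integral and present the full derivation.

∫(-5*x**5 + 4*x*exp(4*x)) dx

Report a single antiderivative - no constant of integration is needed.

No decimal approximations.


Step 1. Rewrite: now ∫(-5*x**5) dx + ∫(4*x*exp(4*x)) dx.
Step 2. Integrate ∫(4*x*exp(4*x)) dx by parts with u = x, dv = (4*exp(4*x)) dx, so v = exp(4*x): now x*exp(4*x) + ∫(-5*x**5) dx + ∫(-exp(4*x)) dx.
Step 3. Evaluate the standard form: now x*exp(4*x) - exp(4*x)/4 + ∫(-5*x**5) dx.
Step 4. Evaluate the standard form: now -5*x**6/6 + x*exp(4*x) - exp(4*x)/4.
Answer: -5*x**6/6 + x*exp(4*x) - exp(4*x)/4.


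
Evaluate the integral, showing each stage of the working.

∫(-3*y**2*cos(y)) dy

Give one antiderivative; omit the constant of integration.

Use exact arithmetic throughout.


Step 1. Integrate ∫(-3*y**2*cos(y)) dy by parts with u = y**2, dv = (-3*cos(y)) dy, so v = -3*sin(y): now -3*y**2*sin(y) + ∫(6*y*sin(y)) dy.
Step 2. Integrate ∫(6*y*sin(y)) dy by parts with u = y, dv = (6*sin(y)) dy, so v = -6*cos(y): now -3*y**2*sin(y) - 6*y*cos(y) + ∫(6*cos(y)) dy.
Step 3. Evaluate the standard form: now -3*y**2*sin(y) - 6*y*cos(y) + 6*sin(y).
Answer: -3*y**2*sin(y) - 6*y*cos(y) + 6*sin(y).


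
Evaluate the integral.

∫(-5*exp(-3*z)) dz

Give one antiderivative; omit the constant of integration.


Answer: 5*exp(-3*z)/3.


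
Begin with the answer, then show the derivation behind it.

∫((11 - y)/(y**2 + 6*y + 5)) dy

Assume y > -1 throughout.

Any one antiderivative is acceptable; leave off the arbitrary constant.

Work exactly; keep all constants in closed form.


The answer is 3*log(y + 1) - 4*log(y + 5).
Step 1. Decompose ∫((11 - y)/(y**2 + 6*y + 5)) dy by partial fractions, (11 - y)/(y**2 + 6*y + 5) = -4/(y + 5) + 3/(y + 1): now ∫(3/(y + 1)) dy + ∫(-4/(y + 5)) dy.
Step 2. Evaluate the standard form [assuming y > -1]: now 3*log(y + 1) + ∫(-4/(y + 5)) dy.
Step 3. Evaluate the standard form [assuming y > -5]: now 3*log(y + 1) - 4*log(y + 5).
Answer: 3*log(y + 1) - 4*log(y + 5).


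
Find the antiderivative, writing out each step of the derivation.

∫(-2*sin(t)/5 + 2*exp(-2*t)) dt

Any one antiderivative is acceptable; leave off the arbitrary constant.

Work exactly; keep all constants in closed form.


Step 1. Rewrite: now ∫(2*exp(-2*t)) dt + ∫(-2*sin(t)/5) dt.
Step 2. Evaluate the standard form: now ∫(-2*sin(t)/5) dt - exp(-2*t).
Step 3. Evaluate the standard form: now 2*cos(t)/5 - exp(-2*t).
Answer: 2*cos(t)/5 - exp(-2*t).


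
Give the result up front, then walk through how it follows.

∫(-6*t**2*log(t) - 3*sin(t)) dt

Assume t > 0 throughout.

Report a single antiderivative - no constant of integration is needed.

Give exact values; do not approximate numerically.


The answer is -2*t**3*log(t) + 2*t**3/3 + 3*cos(t).
Step 1. Rewrite: now ∫(-6*t**2*log(t)) dt + ∫(-3*sin(t)) dt.
Step 2. Integrate ∫(-6*t**2*log(t)) dt by parts with u = log(t), dv = (-6*t**2) dt, so v = -2*t**3 [assuming t > 0]: now -2*t**3*log(t) + ∫(2*t**2) dt + ∫(-3*sin(t)) dt.
Step 3. Evaluate the standard form: now -2*t**3*log(t) + 2*t**3/3 + ∫(-3*sin(t)) dt.
Step 4. Evaluate the standard form: now -2*t**3*log(t) + 2*t**3/3 + 3*cos(t).
Answer: -2*t**3*log(t) + 2*t**3/3 + 3*cos(t).


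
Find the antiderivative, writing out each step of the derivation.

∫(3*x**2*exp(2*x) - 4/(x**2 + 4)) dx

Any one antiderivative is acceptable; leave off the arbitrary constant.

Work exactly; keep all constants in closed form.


Step 1. Rewrite: now ∫(3*x**2*exp(2*x)) dx + ∫(-4/(x**2 + 4)) dx.
Step 2. Integrate ∫(3*x**2*exp(2*x)) dx by parts with u = x**2, dv = (3*exp(2*x)) dx, so v = 3*exp(2*x)/2: now 3*x**2*exp(2*x)/2 + ∫(-3*x*exp(2*x)) dx + ∫(-4/(x**2 + 4)) dx.
Step 3. Integrate ∫(-3*x*exp(2*x)) dx by parts with u = x, dv = (-3*exp(2*x)) dx, so v = -3*exp(2*x)/2: now 3*x**2*exp(2*x)/2 - 3*x*exp(2*x)/2 + ∫(-4/(x**2 + 4)) dx + ∫(3*exp(2*x)/2) dx.
Step 4. Evaluate the standard form: now 3*x**2*exp(2*x)/2 - 3*x*exp(2*x)/2 + 3*exp(2*x)/4 + ∫(-4/(x**2 + 4)) dx.
Step 5. Evaluate the standard form: now 3*x**2*exp(2*x)/2 - 3*x*exp(2*x)/2 + 3*exp(2*x)/4 - 2*atan(x/2).
Answer: 3*x**2*exp(2*x)/2 - 3*x*exp(2*x)/2 + 3*exp(2*x)/4 - 2*atan(x/2).


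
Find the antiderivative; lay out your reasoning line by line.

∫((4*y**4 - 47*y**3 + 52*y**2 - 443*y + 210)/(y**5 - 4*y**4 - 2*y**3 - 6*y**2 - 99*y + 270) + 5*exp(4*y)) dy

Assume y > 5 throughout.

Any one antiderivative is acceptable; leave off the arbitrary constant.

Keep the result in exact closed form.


Step 1. Rewrite: now ∫((4*y**4 - 47*y**3 + 52*y**2 - 443*y + 210)/(y**5 - 4*y**4 - 2*y**3 - 6*y**2 - 99*y + 270)) dy + ∫(5*exp(4*y)) dy.
Step 2. Evaluate the standard form: now 5*exp(4*y)/4 + ∫((4*y**4 - 47*y**3 + 52*y**2 - 443*y + 210)/(y**5 - 4*y**4 - 2*y**3 - 6*y**2 - 99*y + 270)) dy.
Step 3. Decompose ∫((4*y**4 - 47*y**3 + 52*y**2 - 443*y + 210)/(y**5 - 4*y**4 - 2*y**3 - 6*y**2 - 99*y + 270)) dy by partial fractions, (4*y**4 - 47*y**3 + 52*y**2 - 443*y + 210)/(y**5 - 4*y**4 - 2*y**3 - 6*y**2 - 99*y + 270) = 1/(y**2 + 9) + 5/(y + 3) + 4/(y - 2) - 5/(y - 5): now 5*exp(4*y)/4 + ∫(-5/(y - 5)) dy + ∫(4/(y - 2)) dy + ∫(5/(y + 3)) dy + ∫(1/(y**2 + 9)) dy.
Step 4. Evaluate the standard form [assuming y > 2]: now 5*exp(4*y)/4 + 4*log(y - 2) + ∫(-5/(y - 5)) dy + ∫(5/(y + 3)) dy + ∫(1/(y**2 + 9)) dy.
Step 5. Evaluate the standard form [assuming y > -3]: now 5*exp(4*y)/4 + 4*log(y - 2) + 5*log(y + 3) + ∫(-5/(y - 5)) dy + ∫(1/(y**2 + 9)) dy.
Step 6. Evaluate the standard form [assuming y > 5]: now 5*exp(4*y)/4 - 5*log(y - 5) + 4*log(y - 2) + 5*log(y + 3) + ∫(1/(y**2 + 9)) dy.
Step 7. Evaluate the standard form: now 5*exp(4*y)/4 - 5*log(y - 5) + 4*log(y - 2) + 5*log(y + 3) + atan(y/3)/3.
Answer: 5*exp(4*y)/4 - 5*log(y - 5) + 4*log(y - 2) + 5*log(y + 3) + atan(y/3)/3.


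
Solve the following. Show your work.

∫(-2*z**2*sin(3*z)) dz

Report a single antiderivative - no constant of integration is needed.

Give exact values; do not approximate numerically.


Step 1. Integrate ∫(-2*z**2*sin(3*z)) dz by parts with u = z**2, dv = (-2*sin(3*z)) dz, so v = 2*cos(3*z)/3: now 2*z**2*cos(3*z)/3 + ∫(-4*z*cos(3*z)/3) dz.
Step 2. Integrate ∫(-4*z*cos(3*z)/3) dz by parts with u = z, dv = (-4*cos(3*z)/3) dz, so v = -4*sin(3*z)/9: now 2*z**2*cos(3*z)/3 - 4*z*sin(3*z)/9 + ∫(4*sin(3*z)/9) dz.
Step 3. Evaluate the standard form: now 2*z**2*cos(3*z)/3 - 4*z*sin(3*z)/9 - 4*cos(3*z)/27.
Answer: 2*z**2*cos(3*z)/3 - 4*z*sin(3*z)/9 - 4*cos(3*z)/27.


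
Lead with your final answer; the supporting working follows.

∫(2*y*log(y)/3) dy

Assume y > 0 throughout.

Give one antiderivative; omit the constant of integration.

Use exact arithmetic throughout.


The answer is y**2*log(y)/3 - y**2/6.
Step 1. Integrate ∫(2*y*log(y)/3) dy by parts with u = log(y), dv = (2*y/3) dy, so v = y**2/3 [assuming y > 0]: now y**2*log(y)/3 + ∫(-y/3) dy.
Step 2. Evaluate the standard form: now y**2*log(y)/3 - y**2/6.
Answer: y**2*log(y)/3 - y**2/6.


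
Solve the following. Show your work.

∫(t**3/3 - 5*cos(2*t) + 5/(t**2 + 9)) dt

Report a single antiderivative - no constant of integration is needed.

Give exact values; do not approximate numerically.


Step 1. Rewrite: now ∫(t**3/3) dt + ∫(5/(t**2 + 9)) dt + ∫(-5*cos(2*t)) dt.
Step 2. Evaluate the standard form: now -5*sin(2*t)/2 + ∫(t**3/3) dt + ∫(5/(t**2 + 9)) dt.
Step 3. Evaluate the standard form: now -5*sin(2*t)/2 + 5*atan(t/3)/3 + ∫(t**3/3) dt.
Step 4. Evaluate the standard form: now t**4/12 - 5*sin(2*t)/2 + 5*atan(t/3)/3.
Answer: t**4/12 - 5*sin(2*t)/2 + 5*atan(t/3)/3.


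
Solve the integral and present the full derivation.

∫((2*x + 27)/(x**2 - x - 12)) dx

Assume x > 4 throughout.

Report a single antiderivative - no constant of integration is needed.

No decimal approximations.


Step 1. Decompose ∫((2*x + 27)/(x**2 - x - 12)) dx by partial fractions, (2*x + 27)/(x**2 - x - 12) = -3/(x + 3) + 5/(x - 4): now ∫(5/(x - 4)) dx + ∫(-3/(x + 3)) dx.
Step 2. Evaluate the standard form [assuming x > 4]: now 5*log(x - 4) + ∫(-3/(x + 3)) dx.
Step 3. Evaluate the standard form [assuming x > -3]: now 5*log(x - 4) - 3*log(x + 3).
Answer: 5*log(x - 4) - 3*log(x + 3).


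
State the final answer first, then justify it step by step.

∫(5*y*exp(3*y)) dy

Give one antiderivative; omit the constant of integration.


The answer is 5*y*exp(3*y)/3 - 5*exp(3*y)/9.
Step 1. Integrate ∫(5*y*exp(3*y)) dy by parts with u = y, dv = (5*exp(3*y)) dy, so v = 5*exp(3*y)/3: now 5*y*exp(3*y)/3 + ∫(-5*exp(3*y)/3) dy.
Step 2. Evaluate the standard form: now 5*y*exp(3*y)/3 - 5*exp(3*y)/9.
Answer: 5*y*exp(3*y)/3 - 5*exp(3*y)/9.


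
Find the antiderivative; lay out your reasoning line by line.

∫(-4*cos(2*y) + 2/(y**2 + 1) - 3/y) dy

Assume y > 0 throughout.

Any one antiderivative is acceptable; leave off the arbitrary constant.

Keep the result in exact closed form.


Step 1. Rewrite: now ∫(-3/y) dy + ∫(2/(y**2 + 1)) dy + ∫(-4*cos(2*y)) dy.
Step 2. Evaluate the standard form: now -2*sin(2*y) + ∫(-3/y) dy + ∫(2/(y**2 + 1)) dy.
Step 3. Evaluate the standard form [assuming y > 0]: now -3*log(y) - 2*sin(2*y) + ∫(2/(y**2 + 1)) dy.
Step 4. Evaluate the standard form: now -3*log(y) - 2*sin(2*y) + 2*atan(y).
Answer: -3*log(y) - 2*sin(2*y) + 2*atan(y).


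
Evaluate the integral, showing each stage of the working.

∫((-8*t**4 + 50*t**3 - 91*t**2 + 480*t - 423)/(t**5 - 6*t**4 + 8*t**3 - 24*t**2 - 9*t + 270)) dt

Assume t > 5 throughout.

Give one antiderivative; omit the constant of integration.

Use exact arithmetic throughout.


Step 1. Decompose ∫((-8*t**4 + 50*t**3 - 91*t**2 + 480*t - 423)/(t**5 - 6*t**4 + 8*t**3 - 24*t**2 - 9*t + 270)) dt by partial fractions, (-8*t**4 + 50*t**3 - 91*t**2 + 480*t - 423)/(t**5 - 6*t**4 + 8*t**3 - 24*t**2 - 9*t + 270) = -3/(t**2 + 9) - 5/(t + 2) - 5/(t - 3) + 2/(t - 5): now ∫(2/(t - 5)) dt + ∫(-5/(t - 3)) dt + ∫(-5/(t + 2)) dt + ∫(-3/(t**2 + 9)) dt.
Step 2. Evaluate the standard form [assuming t > 3]: now -5*log(t - 3) + ∫(2/(t - 5)) dt + ∫(-5/(t + 2)) dt + ∫(-3/(t**2 + 9)) dt.
Step 3. Evaluate the standard form [assuming t > 5]: now 2*log(t - 5) - 5*log(t - 3) + ∫(-5/(t + 2)) dt + ∫(-3/(t**2 + 9)) dt.
Step 4. Evaluate the standard form [assuming t > -2]: now 2*log(t - 5) - 5*log(t - 3) - 5*log(t + 2) + ∫(-3/(t**2 + 9)) dt.
Step 5. Evaluate the standard form: now 2*log(t - 5) - 5*log(t - 3) - 5*log(t + 2) - atan(t/3).
Answer: 2*log(t - 5) - 5*log(t - 3) - 5*log(t + 2) - atan(t/3).


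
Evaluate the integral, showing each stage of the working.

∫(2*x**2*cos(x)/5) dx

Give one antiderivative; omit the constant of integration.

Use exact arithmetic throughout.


Step 1. Integrate ∫(2*x**2*cos(x)/5) dx by parts with u = x**2, dv = (2*cos(x)/5) dx, so v = 2*sin(x)/5: now 2*x**2*sin(x)/5 + ∫(-4*x*sin(x)/5) dx.
Step 2. Integrate ∫(-4*x*sin(x)/5) dx by parts with u = x, dv = (-4*sin(x)/5) dx, so v = 4*cos(x)/5: now 2*x**2*sin(x)/5 + 4*x*cos(x)/5 + ∫(-4*cos(x)/5) dx.
Step 3. Evaluate the standard form: now 2*x**2*sin(x)/5 + 4*x*cos(x)/5 - 4*sin(x)/5.
Answer: 2*x**2*sin(x)/5 + 4*x*cos(x)/5 - 4*sin(x)/5.


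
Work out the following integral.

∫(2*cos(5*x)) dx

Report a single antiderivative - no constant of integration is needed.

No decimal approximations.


Answer: 2*sin(5*x)/5.


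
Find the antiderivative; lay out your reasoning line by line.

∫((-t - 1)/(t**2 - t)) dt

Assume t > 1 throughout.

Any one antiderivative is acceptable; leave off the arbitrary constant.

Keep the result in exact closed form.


Step 1. Decompose ∫((-t - 1)/(t**2 - t)) dt by partial fractions, (-t - 1)/(t**2 - t) = -2/(t - 1) + 1/t: now ∫(1/t) dt + ∫(-2/(t - 1)) dt.
Step 2. Evaluate the standard form [assuming t > 1]: now -2*log(t - 1) + ∫(1/t) dt.
Step 3. Evaluate the standard form [assuming t > 0]: now log(t) - 2*log(t - 1).
Answer: log(t) - 2*log(t - 1).


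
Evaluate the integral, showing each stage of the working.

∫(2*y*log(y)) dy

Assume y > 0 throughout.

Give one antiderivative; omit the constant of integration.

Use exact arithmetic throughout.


Step 1. Integrate ∫(2*y*log(y)) dy by parts with u = log(y), dv = (2*y) dy, so v = y**2 [assuming y > 0]: now y**2*log(y) + ∫(-y) dy.
Step 2. Evaluate the standard form: now y**2*log(y) - y**2/2.
Answer: y**2*log(y) - y**2/2.


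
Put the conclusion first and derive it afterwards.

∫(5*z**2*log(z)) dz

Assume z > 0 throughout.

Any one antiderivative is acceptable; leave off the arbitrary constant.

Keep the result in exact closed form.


The answer is 5*z**3*log(z)/3 - 5*z**3/9.
Step 1. Integrate ∫(5*z**2*log(z)) dz by parts with u = log(z), dv = (5*z**2) dz, so v = 5*z**3/3 [assuming z > 0]: now 5*z**3*log(z)/3 + ∫(-5*z**2/3) dz.
Step 2. Evaluate the standard form: now 5*z**3*log(z)/3 - 5*z**3/9.
Answer: 5*z**3*log(z)/3 - 5*z**3/9.


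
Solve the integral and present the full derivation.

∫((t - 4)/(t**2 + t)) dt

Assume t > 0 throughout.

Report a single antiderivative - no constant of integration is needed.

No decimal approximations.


Step 1. Decompose ∫((t - 4)/(t**2 + t)) dt by partial fractions, (t - 4)/(t**2 + t) = 5/(t + 1) - 4/t: now ∫(-4/t) dt + ∫(5/(t + 1)) dt.
Step 2. Evaluate the standard form [assuming t > -1]: now 5*log(t + 1) + ∫(-4/t) dt.
Step 3. Evaluate the standard form [assuming t > 0]: now -4*log(t) + 5*log(t + 1).
Answer: -4*log(t) + 5*log(t + 1).


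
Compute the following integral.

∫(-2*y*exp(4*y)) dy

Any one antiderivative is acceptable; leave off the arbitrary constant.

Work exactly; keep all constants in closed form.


Answer: -y*exp(4*y)/2 + exp(4*y)/8.


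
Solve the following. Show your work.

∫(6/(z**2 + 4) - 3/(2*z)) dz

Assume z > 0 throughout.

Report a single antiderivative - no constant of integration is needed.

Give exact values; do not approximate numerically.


Step 1. Rewrite: now ∫(-3/(2*z)) dz + ∫(6/(z**2 + 4)) dz.
Step 2. Evaluate the standard form: now 3*atan(z/2) + ∫(-3/(2*z)) dz.
Step 3. Evaluate the standard form [assuming z > 0]: now -3*log(z)/2 + 3*atan(z/2).
Answer: -3*log(z)/2 + 3*atan(z/2).


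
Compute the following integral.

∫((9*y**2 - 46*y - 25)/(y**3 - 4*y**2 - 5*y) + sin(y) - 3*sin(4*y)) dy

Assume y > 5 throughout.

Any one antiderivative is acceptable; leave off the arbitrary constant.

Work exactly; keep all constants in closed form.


Answer: 5*log(y) - log(y - 5) + 5*log(y + 1) - cos(y) + 3*cos(4*y)/4.


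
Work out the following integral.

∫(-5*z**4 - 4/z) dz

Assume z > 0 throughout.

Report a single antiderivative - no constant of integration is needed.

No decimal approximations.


Answer: -z**5 - 4*log(z).


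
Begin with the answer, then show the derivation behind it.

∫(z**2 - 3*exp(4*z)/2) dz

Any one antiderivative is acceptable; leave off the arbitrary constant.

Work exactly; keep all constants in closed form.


The answer is z**3/3 - 3*exp(4*z)/8.
Step 1. Rewrite: now ∫(z**2) dz + ∫(-3*exp(4*z)/2) dz.
Step 2. Evaluate the standard form: now z**3/3 + ∫(-3*exp(4*z)/2) dz.
Step 3. Evaluate the standard form: now z**3/3 - 3*exp(4*z)/8.
Answer: z**3/3 - 3*exp(4*z)/8.


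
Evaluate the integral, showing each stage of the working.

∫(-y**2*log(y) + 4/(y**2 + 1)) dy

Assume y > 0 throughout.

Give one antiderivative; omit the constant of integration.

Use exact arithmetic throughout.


Step 1. Rewrite: now ∫(-y**2*log(y)) dy + ∫(4/(y**2 + 1)) dy.
Step 2. Evaluate the standard form: now 4*atan(y) + ∫(-y**2*log(y)) dy.
Step 3. Integrate ∫(-y**2*log(y)) dy by parts with u = log(y), dv = (-y**2) dy, so v = -y**3/3 [assuming y > 0]: now -y**3*log(y)/3 + 4*atan(y) + ∫(y**2/3) dy.
Step 4. Evaluate the standard form: now -y**3*log(y)/3 + y**3/9 + 4*atan(y).
Answer: -y**3*log(y)/3 + y**3/9 + 4*atan(y).


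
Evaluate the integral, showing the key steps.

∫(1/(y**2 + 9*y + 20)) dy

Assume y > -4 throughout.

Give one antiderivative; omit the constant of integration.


Step 1. Decompose ∫(1/(y**2 + 9*y + 20)) dy by partial fractions, 1/(y**2 + 9*y + 20) = -1/(y + 5) + 1/(y + 4): now ∫(1/(y + 4)) dy + ∫(-1/(y + 5)) dy.
Step 2. Evaluate the standard form [assuming y > -5]: now -log(y + 5) + ∫(1/(y + 4)) dy.
Step 3. Evaluate the standard form [assuming y > -4]: now log(y + 4) - log(y + 5).
Answer: log(y + 4) - log(y + 5).


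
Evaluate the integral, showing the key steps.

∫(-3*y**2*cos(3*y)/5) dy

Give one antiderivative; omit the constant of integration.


Step 1. Integrate ∫(-3*y**2*cos(3*y)/5) dy by parts with u = y**2, dv = (-3*cos(3*y)/5) dy, so v = -sin(3*y)/5: now -y**2*sin(3*y)/5 + ∫(2*y*sin(3*y)/5) dy.
Step 2. Integrate ∫(2*y*sin(3*y)/5) dy by parts with u = y, dv = (2*sin(3*y)/5) dy, so v = -2*cos(3*y)/15: now -y**2*sin(3*y)/5 - 2*y*cos(3*y)/15 + ∫(2*cos(3*y)/15) dy.
Step 3. Evaluate the standard form: now -y**2*sin(3*y)/5 - 2*y*cos(3*y)/15 + 2*sin(3*y)/45.
Answer: -y**2*sin(3*y)/5 - 2*y*cos(3*y)/15 + 2*sin(3*y)/45.


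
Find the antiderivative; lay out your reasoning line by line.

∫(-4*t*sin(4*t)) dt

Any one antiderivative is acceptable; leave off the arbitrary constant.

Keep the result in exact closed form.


Step 1. Integrate ∫(-4*t*sin(4*t)) dt by parts with u = t, dv = (-4*sin(4*t)) dt, so v = cos(4*t): now t*cos(4*t) + ∫(-cos(4*t)) dt.
Step 2. Evaluate the standard form: now t*cos(4*t) - sin(4*t)/4.
Answer: t*cos(4*t) - sin(4*t)/4.


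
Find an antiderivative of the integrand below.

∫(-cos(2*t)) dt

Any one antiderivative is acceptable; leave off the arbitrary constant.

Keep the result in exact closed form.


Answer: -sin(2*t)/2.


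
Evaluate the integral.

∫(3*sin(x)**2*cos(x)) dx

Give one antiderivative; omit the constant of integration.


Answer: sin(x)**3.


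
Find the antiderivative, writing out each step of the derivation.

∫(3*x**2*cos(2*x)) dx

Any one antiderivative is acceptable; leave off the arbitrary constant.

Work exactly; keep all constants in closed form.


Step 1. Integrate ∫(3*x**2*cos(2*x)) dx by parts with u = x**2, dv = (3*cos(2*x)) dx, so v = 3*sin(2*x)/2: now 3*x**2*sin(2*x)/2 + ∫(-3*x*sin(2*x)) dx.
Step 2. Integrate ∫(-3*x*sin(2*x)) dx by parts with u = x, dv = (-3*sin(2*x)) dx, so v = 3*cos(2*x)/2: now 3*x**2*sin(2*x)/2 + 3*x*cos(2*x)/2 + ∫(-3*cos(2*x)/2) dx.
Step 3. Evaluate the standard form: now 3*x**2*sin(2*x)/2 + 3*x*cos(2*x)/2 - 3*sin(2*x)/4.
Answer: 3*x**2*sin(2*x)/2 + 3*x*cos(2*x)/2 - 3*sin(2*x)/4.


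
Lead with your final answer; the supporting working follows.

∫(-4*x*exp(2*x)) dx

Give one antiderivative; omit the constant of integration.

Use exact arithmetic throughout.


The answer is -2*x*exp(2*x) + exp(2*x).
Step 1. Integrate ∫(-4*x*exp(2*x)) dx by parts with u = x, dv = (-4*exp(2*x)) dx, so v = -2*exp(2*x): now -2*x*exp(2*x) + ∫(2*exp(2*x)) dx.
Step 2. Evaluate the standard form: now -2*x*exp(2*x) + exp(2*x).
Answer: -2*x*exp(2*x) + exp(2*x).


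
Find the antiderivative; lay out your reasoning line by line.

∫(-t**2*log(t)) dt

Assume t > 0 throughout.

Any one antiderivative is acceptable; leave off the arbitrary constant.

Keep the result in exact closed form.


Step 1. Integrate ∫(-t**2*log(t)) dt by parts with u = log(t), dv = (-t**2) dt, so v = -t**3/3 [assuming t > 0]: now -t**3*log(t)/3 + ∫(t**2/3) dt.
Step 2. Evaluate the standard form: now -t**3*log(t)/3 + t**3/9.
Answer: -t**3*log(t)/3 + t**3/9.


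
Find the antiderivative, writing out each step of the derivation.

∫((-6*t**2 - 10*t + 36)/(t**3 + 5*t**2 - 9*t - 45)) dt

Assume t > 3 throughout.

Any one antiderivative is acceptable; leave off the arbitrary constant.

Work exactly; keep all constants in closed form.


Step 1. Decompose ∫((-6*t**2 - 10*t + 36)/(t**3 + 5*t**2 - 9*t - 45)) dt by partial fractions, (-6*t**2 - 10*t + 36)/(t**3 + 5*t**2 - 9*t - 45) = -4/(t + 5) - 1/(t + 3) - 1/(t - 3): now ∫(-1/(t - 3)) dt + ∫(-1/(t + 3)) dt + ∫(-4/(t + 5)) dt.
Step 2. Evaluate the standard form [assuming t > 3]: now -log(t - 3) + ∫(-1/(t + 3)) dt + ∫(-4/(t + 5)) dt.
Step 3. Evaluate the standard form [assuming t > -5]: now -log(t - 3) - 4*log(t + 5) + ∫(-1/(t + 3)) dt.
Step 4. Evaluate the standard form [assuming t > -3]: now -log(t - 3) - log(t + 3) - 4*log(t + 5).
Answer: -log(t - 3) - log(t + 3) - 4*log(t + 5).


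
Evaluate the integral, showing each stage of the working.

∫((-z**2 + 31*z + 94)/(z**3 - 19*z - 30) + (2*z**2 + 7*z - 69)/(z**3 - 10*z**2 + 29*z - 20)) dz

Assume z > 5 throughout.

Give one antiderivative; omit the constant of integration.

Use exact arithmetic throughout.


Step 1. Rewrite: now ∫((-z**2 + 31*z + 94)/(z**3 - 19*z - 30)) dz + ∫((2*z**2 + 7*z - 69)/(z**3 - 10*z**2 + 29*z - 20)) dz.
Step 2. Decompose ∫((-z**2 + 31*z + 94)/(z**3 - 19*z - 30)) dz by partial fractions, (-z**2 + 31*z + 94)/(z**3 - 19*z - 30) = -1/(z + 3) - 4/(z + 2) + 4/(z - 5): now ∫((2*z**2 + 7*z - 69)/(z**3 - 10*z**2 + 29*z - 20)) dz + ∫(4/(z - 5)) dz + ∫(-4/(z + 2)) dz + ∫(-1/(z + 3)) dz.
Step 3. Evaluate the standard form [assuming z > -2]: now -4*log(z + 2) + ∫((2*z**2 + 7*z - 69)/(z**3 - 10*z**2 + 29*z - 20)) dz + ∫(4/(z - 5)) dz + ∫(-1/(z + 3)) dz.
Step 4. Evaluate the standard form [assuming z > -3]: now -4*log(z + 2) - log(z + 3) + ∫((2*z**2 + 7*z - 69)/(z**3 - 10*z**2 + 29*z - 20)) dz + ∫(4/(z - 5)) dz.
Step 5. Evaluate the standard form [assuming z > 5]: now 4*log(z - 5) - 4*log(z + 2) - log(z + 3) + ∫((2*z**2 + 7*z - 69)/(z**3 - 10*z**2 + 29*z - 20)) dz.
Step 6. Decompose ∫((2*z**2 + 7*z - 69)/(z**3 - 10*z**2 + 29*z - 20)) dz by partial fractions, (2*z**2 + 7*z - 69)/(z**3 - 10*z**2 + 29*z - 20) = -5/(z - 1) + 3/(z - 4) + 4/(z - 5): now 4*log(z - 5) - 4*log(z + 2) - log(z + 3) + ∫(4/(z - 5)) dz + ∫(3/(z - 4)) dz + ∫(-5/(z - 1)) dz.
Step 7. Evaluate the standard form [assuming z > 4]: now 4*log(z - 5) + 3*log(z - 4) - 4*log(z + 2) - log(z + 3) + ∫(4/(z - 5)) dz + ∫(-5/(z - 1)) dz.
Step 8. Evaluate the standard form [assuming z > 5]: now 8*log(z - 5) + 3*log(z - 4) - 4*log(z + 2) - log(z + 3) + ∫(-5/(z - 1)) dz.
Step 9. Evaluate the standard form [assuming z > 1]: now 8*log(z - 5) + 3*log(z - 4) - 5*log(z - 1) - 4*log(z + 2) - log(z + 3).
Answer: 8*log(z - 5) + 3*log(z - 4) - 5*log(z - 1) - 4*log(z + 2) - log(z + 3).


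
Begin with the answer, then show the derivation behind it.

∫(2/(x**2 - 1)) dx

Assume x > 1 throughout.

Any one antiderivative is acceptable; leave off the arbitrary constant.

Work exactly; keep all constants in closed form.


The answer is log(x - 1) - log(x + 1).
Step 1. Decompose ∫(2/(x**2 - 1)) dx by partial fractions, 2/(x**2 - 1) = -1/(x + 1) + 1/(x - 1): now ∫(1/(x - 1)) dx + ∫(-1/(x + 1)) dx.
Step 2. Evaluate the standard form [assuming x > -1]: now -log(x + 1) + ∫(1/(x - 1)) dx.
Step 3. Evaluate the standard form [assuming x > 1]: now log(x - 1) - log(x + 1).
Answer: log(x - 1) - log(x + 1).


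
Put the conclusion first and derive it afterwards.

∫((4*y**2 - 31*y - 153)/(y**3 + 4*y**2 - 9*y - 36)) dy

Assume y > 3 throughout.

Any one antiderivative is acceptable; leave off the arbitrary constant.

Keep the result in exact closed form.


The answer is -5*log(y - 3) + 4*log(y + 3) + 5*log(y + 4).
Step 1. Decompose ∫((4*y**2 - 31*y - 153)/(y**3 + 4*y**2 - 9*y - 36)) dy by partial fractions, (4*y**2 - 31*y - 153)/(y**3 + 4*y**2 - 9*y - 36) = 5/(y + 4) + 4/(y + 3) - 5/(y - 3): now ∫(-5/(y - 3)) dy + ∫(4/(y + 3)) dy + ∫(5/(y + 4)) dy.
Step 2. Evaluate the standard form [assuming y > -3]: now 4*log(y + 3) + ∫(-5/(y - 3)) dy + ∫(5/(y + 4)) dy.
Step 3. Evaluate the standard form [assuming y > 3]: now -5*log(y - 3) + 4*log(y + 3) + ∫(5/(y + 4)) dy.
Step 4. Evaluate the standard form [assuming y > -4]: now -5*log(y - 3) + 4*log(y + 3) + 5*log(y + 4).
Answer: -5*log(y - 3) + 4*log(y + 3) + 5*log(y + 4).


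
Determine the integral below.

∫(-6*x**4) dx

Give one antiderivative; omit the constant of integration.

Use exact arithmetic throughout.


Answer: -6*x**5/5.


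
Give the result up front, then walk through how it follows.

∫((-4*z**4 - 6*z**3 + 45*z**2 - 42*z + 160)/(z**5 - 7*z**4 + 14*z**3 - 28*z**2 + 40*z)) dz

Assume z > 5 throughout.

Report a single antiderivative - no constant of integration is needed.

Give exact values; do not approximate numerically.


The answer is 4*log(z) - 5*log(z - 5) - 3*log(z - 2) - 3*atan(z/2)/2.
Step 1. Decompose ∫((-4*z**4 - 6*z**3 + 45*z**2 - 42*z + 160)/(z**5 - 7*z**4 + 14*z**3 - 28*z**2 + 40*z)) dz by partial fractions, (-4*z**4 - 6*z**3 + 45*z**2 - 42*z + 160)/(z**5 - 7*z**4 + 14*z**3 - 28*z**2 + 40*z) = -3/(z**2 + 4) - 3/(z - 2) - 5/(z - 5) + 4/z: now ∫(4/z) dz + ∫(-5/(z - 5)) dz + ∫(-3/(z - 2)) dz + ∫(-3/(z**2 + 4)) dz.
Step 2. Evaluate the standard form [assuming z > 2]: now -3*log(z - 2) + ∫(4/z) dz + ∫(-5/(z - 5)) dz + ∫(-3/(z**2 + 4)) dz.
Step 3. Evaluate the standard form [assuming z > 5]: now -5*log(z - 5) - 3*log(z - 2) + ∫(4/z) dz + ∫(-3/(z**2 + 4)) dz.
Step 4. Evaluate the standard form [assuming z > 0]: now 4*log(z) - 5*log(z - 5) - 3*log(z - 2) + ∫(-3/(z**2 + 4)) dz.
Step 5. Evaluate the standard form: now 4*log(z) - 5*log(z - 5) - 3*log(z - 2) - 3*atan(z/2)/2.
Answer: 4*log(z) - 5*log(z - 5) - 3*log(z - 2) - 3*atan(z/2)/2.


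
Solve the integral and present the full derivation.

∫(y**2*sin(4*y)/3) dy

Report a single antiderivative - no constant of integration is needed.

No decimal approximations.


Step 1. Integrate ∫(y**2*sin(4*y)/3) dy by parts with u = y**2, dv = (sin(4*y)/3) dy, so v = -cos(4*y)/12: now -y**2*cos(4*y)/12 + ∫(y*cos(4*y)/6) dy.
Step 2. Integrate ∫(y*cos(4*y)/6) dy by parts with u = y, dv = (cos(4*y)/6) dy, so v = sin(4*y)/24: now -y**2*cos(4*y)/12 + y*sin(4*y)/24 + ∫(-sin(4*y)/24) dy.
Step 3. Evaluate the standard form: now -y**2*cos(4*y)/12 + y*sin(4*y)/24 + cos(4*y)/96.
Answer: -y**2*cos(4*y)/12 + y*sin(4*y)/24 + cos(4*y)/96.


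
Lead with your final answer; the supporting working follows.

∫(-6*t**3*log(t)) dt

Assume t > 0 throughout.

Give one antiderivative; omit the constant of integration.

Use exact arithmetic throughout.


The answer is -3*t**4*log(t)/2 + 3*t**4/8.
Step 1. Integrate ∫(-6*t**3*log(t)) dt by parts with u = log(t), dv = (-6*t**3) dt, so v = -3*t**4/2 [assuming t > 0]: now -3*t**4*log(t)/2 + ∫(3*t**3/2) dt.
Step 2. Evaluate the standard form: now -3*t**4*log(t)/2 + 3*t**4/8.
Answer: -3*t**4*log(t)/2 + 3*t**4/8.


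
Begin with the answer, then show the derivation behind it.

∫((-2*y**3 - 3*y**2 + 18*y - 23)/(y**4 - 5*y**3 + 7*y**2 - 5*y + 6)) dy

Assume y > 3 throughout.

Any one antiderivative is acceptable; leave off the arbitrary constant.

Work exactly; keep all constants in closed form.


The answer is -5*log(y - 3) + 3*log(y - 2) - 4*atan(y).
Step 1. Decompose ∫((-2*y**3 - 3*y**2 + 18*y - 23)/(y**4 - 5*y**3 + 7*y**2 - 5*y + 6)) dy by partial fractions, (-2*y**3 - 3*y**2 + 18*y - 23)/(y**4 - 5*y**3 + 7*y**2 - 5*y + 6) = -4/(y**2 + 1) + 3/(y - 2) - 5/(y - 3): now ∫(-5/(y - 3)) dy + ∫(3/(y - 2)) dy + ∫(-4/(y**2 + 1)) dy.
Step 2. Evaluate the standard form [assuming y > 3]: now -5*log(y - 3) + ∫(3/(y - 2)) dy + ∫(-4/(y**2 + 1)) dy.
Step 3. Evaluate the standard form [assuming y > 2]: now -5*log(y - 3) + 3*log(y - 2) + ∫(-4/(y**2 + 1)) dy.
Step 4. Evaluate the standard form: now -5*log(y - 3) + 3*log(y - 2) - 4*atan(y).
Answer: -5*log(y - 3) + 3*log(y - 2) - 4*atan(y).


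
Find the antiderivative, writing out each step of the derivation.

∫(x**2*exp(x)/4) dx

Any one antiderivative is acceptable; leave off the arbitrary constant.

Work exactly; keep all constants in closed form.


Step 1. Integrate ∫(x**2*exp(x)/4) dx by parts with u = x**2, dv = (exp(x)/4) dx, so v = exp(x)/4: now x**2*exp(x)/4 + ∫(-x*exp(x)/2) dx.
Step 2. Integrate ∫(-x*exp(x)/2) dx by parts with u = x, dv = (-exp(x)/2) dx, so v = -exp(x)/2: now x**2*exp(x)/4 - x*exp(x)/2 + ∫(exp(x)/2) dx.
Step 3. Evaluate the standard form: now x**2*exp(x)/4 - x*exp(x)/2 + exp(x)/2.
Answer: x**2*exp(x)/4 - x*exp(x)/2 + exp(x)/2.


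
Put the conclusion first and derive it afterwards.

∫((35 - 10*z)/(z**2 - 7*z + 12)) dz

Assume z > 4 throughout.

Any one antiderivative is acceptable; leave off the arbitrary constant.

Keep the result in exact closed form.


The answer is -5*log(z - 4) - 5*log(z - 3).
Step 1. Decompose ∫((35 - 10*z)/(z**2 - 7*z + 12)) dz by partial fractions, (35 - 10*z)/(z**2 - 7*z + 12) = -5/(z - 3) - 5/(z - 4): now ∫(-5/(z - 4)) dz + ∫(-5/(z - 3)) dz.
Step 2. Evaluate the standard form [assuming z > 4]: now -5*log(z - 4) + ∫(-5/(z - 3)) dz.
Step 3. Evaluate the standard form [assuming z > 3]: now -5*log(z - 4) - 5*log(z - 3).
Answer: -5*log(z - 4) - 5*log(z - 3).


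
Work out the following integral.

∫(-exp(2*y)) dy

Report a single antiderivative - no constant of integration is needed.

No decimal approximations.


Answer: -exp(2*y)/2.


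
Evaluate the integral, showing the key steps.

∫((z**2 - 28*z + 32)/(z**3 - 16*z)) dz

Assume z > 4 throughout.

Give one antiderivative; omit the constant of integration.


Step 1. Decompose ∫((z**2 - 28*z + 32)/(z**3 - 16*z)) dz by partial fractions, (z**2 - 28*z + 32)/(z**3 - 16*z) = 5/(z + 4) - 2/(z - 4) - 2/z: now ∫(-2/z) dz + ∫(-2/(z - 4)) dz + ∫(5/(z + 4)) dz.
Step 2. Evaluate the standard form [assuming z > 4]: now -2*log(z - 4) + ∫(-2/z) dz + ∫(5/(z + 4)) dz.
Step 3. Evaluate the standard form [assuming z > -4]: now -2*log(z - 4) + 5*log(z + 4) + ∫(-2/z) dz.
Step 4. Evaluate the standard form [assuming z > 0]: now -2*log(z) - 2*log(z - 4) + 5*log(z + 4).
Answer: -2*log(z) - 2*log(z - 4) + 5*log(z + 4).


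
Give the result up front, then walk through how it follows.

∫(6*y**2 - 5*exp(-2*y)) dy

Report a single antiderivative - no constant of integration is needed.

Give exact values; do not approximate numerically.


The answer is 2*y**3 + 5*exp(-2*y)/2.
Step 1. Rewrite: now ∫(6*y**2) dy + ∫(-5*exp(-2*y)) dy.
Step 2. Evaluate the standard form: now ∫(6*y**2) dy + 5*exp(-2*y)/2.
Step 3. Evaluate the standard form: now 2*y**3 + 5*exp(-2*y)/2.
Answer: 2*y**3 + 5*exp(-2*y)/2.


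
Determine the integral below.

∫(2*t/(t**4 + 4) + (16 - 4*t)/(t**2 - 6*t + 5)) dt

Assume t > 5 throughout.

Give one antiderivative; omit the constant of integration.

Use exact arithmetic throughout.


Answer: -log(t - 5) - 3*log(t - 1) + atan(t**2/2)/2.


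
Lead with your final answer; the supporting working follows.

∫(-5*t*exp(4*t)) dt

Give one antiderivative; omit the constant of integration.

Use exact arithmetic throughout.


The answer is -5*t*exp(4*t)/4 + 5*exp(4*t)/16.
Step 1. Integrate ∫(-5*t*exp(4*t)) dt by parts with u = t, dv = (-5*exp(4*t)) dt, so v = -5*exp(4*t)/4: now -5*t*exp(4*t)/4 + ∫(5*exp(4*t)/4) dt.
Step 2. Evaluate the standard form: now -5*t*exp(4*t)/4 + 5*exp(4*t)/16.
Answer: -5*t*exp(4*t)/4 + 5*exp(4*t)/16.


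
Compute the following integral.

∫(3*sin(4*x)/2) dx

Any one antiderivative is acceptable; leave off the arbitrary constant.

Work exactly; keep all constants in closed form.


Answer: -3*cos(4*x)/8.


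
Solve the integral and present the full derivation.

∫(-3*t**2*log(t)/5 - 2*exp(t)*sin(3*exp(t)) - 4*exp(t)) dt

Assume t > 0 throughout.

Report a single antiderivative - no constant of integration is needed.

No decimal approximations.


Step 1. Rewrite: now ∫(-3*t**2*log(t)/5) dt + ∫(-2*exp(t)*sin(3*exp(t))) dt + ∫(-4*exp(t)) dt.
Step 2. Evaluate the standard form: now -4*exp(t) + ∫(-3*t**2*log(t)/5) dt + ∫(-2*exp(t)*sin(3*exp(t))) dt.
Step 3. Integrate ∫(-3*t**2*log(t)/5) dt by parts with u = log(t), dv = (-3*t**2/5) dt, so v = -t**3/5 [assuming t > 0]: now -t**3*log(t)/5 - 4*exp(t) + ∫(t**2/5) dt + ∫(-2*exp(t)*sin(3*exp(t))) dt.
Step 4. Evaluate the standard form: now -t**3*log(t)/5 + t**3/15 - 4*exp(t) + ∫(-2*exp(t)*sin(3*exp(t))) dt.
Step 5. Substitute u = exp(t), turning ∫(-2*exp(t)*sin(3*exp(t))) dt into ∫(-2*sin(3*u)) du: now -t**3*log(t)/5 + t**3/15 - 4*exp(t) + ∫(-2*sin(3*u)) du.
Step 6. Evaluate the standard form: now -t**3*log(t)/5 + t**3/15 - 4*exp(t) + 2*cos(3*u)/3.
Step 7. Substitute back u = exp(t): now -t**3*log(t)/5 + t**3/15 - 4*exp(t) + 2*cos(3*exp(t))/3.
Answer: -t**3*log(t)/5 + t**3/15 - 4*exp(t) + 2*cos(3*exp(t))/3.


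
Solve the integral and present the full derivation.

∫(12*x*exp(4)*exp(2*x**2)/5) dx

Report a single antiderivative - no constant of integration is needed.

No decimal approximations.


Step 1. Substitute u = x**2 + 2, turning ∫(12*x*exp(4)*exp(2*x**2)/5) dx into ∫(6*exp(2*u)/5) du: now ∫(6*exp(2*u)/5) du.
Step 2. Evaluate the standard form: now 3*exp(2*u)/5.
Step 3. Substitute back u = x**2 + 2: now 3*exp(2*x**2 + 4)/5.
Answer: 3*exp(2*x**2 + 4)/5.


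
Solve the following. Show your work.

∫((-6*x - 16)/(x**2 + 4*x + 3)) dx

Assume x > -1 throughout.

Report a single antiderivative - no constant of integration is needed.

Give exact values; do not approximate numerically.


Step 1. Decompose ∫((-6*x - 16)/(x**2 + 4*x + 3)) dx by partial fractions, (-6*x - 16)/(x**2 + 4*x + 3) = -1/(x + 3) - 5/(x + 1): now ∫(-5/(x + 1)) dx + ∫(-1/(x + 3)) dx.
Step 2. Evaluate the standard form [assuming x > -1]: now -5*log(x + 1) + ∫(-1/(x + 3)) dx.
Step 3. Evaluate the standard form [assuming x > -3]: now -5*log(x + 1) - log(x + 3).
Answer: -5*log(x + 1) - log(x + 3).


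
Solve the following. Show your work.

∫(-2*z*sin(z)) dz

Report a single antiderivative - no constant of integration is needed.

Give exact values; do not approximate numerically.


Step 1. Integrate ∫(-2*z*sin(z)) dz by parts with u = z, dv = (-2*sin(z)) dz, so v = 2*cos(z): now 2*z*cos(z) + ∫(-2*cos(z)) dz.
Step 2. Evaluate the standard form: now 2*z*cos(z) - 2*sin(z).
Answer: 2*z*cos(z) - 2*sin(z).


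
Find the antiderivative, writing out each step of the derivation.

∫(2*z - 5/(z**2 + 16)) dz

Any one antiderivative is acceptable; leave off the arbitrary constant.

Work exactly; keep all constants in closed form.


Step 1. Rewrite: now ∫(2*z) dz + ∫(-5/(z**2 + 16)) dz.
Step 2. Evaluate the standard form: now -5*atan(z/4)/4 + ∫(2*z) dz.
Step 3. Evaluate the standard form: now z**2 - 5*atan(z/4)/4.
Answer: z**2 - 5*atan(z/4)/4.


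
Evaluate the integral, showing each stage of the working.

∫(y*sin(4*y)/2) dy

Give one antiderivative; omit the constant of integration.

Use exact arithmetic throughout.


Step 1. Integrate ∫(y*sin(4*y)/2) dy by parts with u = y, dv = (sin(4*y)/2) dy, so v = -cos(4*y)/8: now -y*cos(4*y)/8 + ∫(cos(4*y)/8) dy.
Step 2. Evaluate the standard form: now -y*cos(4*y)/8 + sin(4*y)/32.
Answer: -y*cos(4*y)/8 + sin(4*y)/32.


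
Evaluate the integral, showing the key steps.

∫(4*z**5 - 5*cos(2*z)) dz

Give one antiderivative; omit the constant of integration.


Step 1. Rewrite: now ∫(4*z**5) dz + ∫(-5*cos(2*z)) dz.
Step 2. Evaluate the standard form: now -5*sin(2*z)/2 + ∫(4*z**5) dz.
Step 3. Evaluate the standard form: now 2*z**6/3 - 5*sin(2*z)/2.
Answer: 2*z**6/3 - 5*sin(2*z)/2.


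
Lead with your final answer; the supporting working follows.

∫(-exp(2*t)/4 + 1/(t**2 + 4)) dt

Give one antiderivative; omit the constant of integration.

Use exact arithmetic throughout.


The answer is -exp(2*t)/8 + atan(t/2)/2.
Step 1. Rewrite: now ∫(1/(t**2 + 4)) dt + ∫(-exp(2*t)/4) dt.
Step 2. Evaluate the standard form: now atan(t/2)/2 + ∫(-exp(2*t)/4) dt.
Step 3. Evaluate the standard form: now -exp(2*t)/8 + atan(t/2)/2.
Answer: -exp(2*t)/8 + atan(t/2)/2.


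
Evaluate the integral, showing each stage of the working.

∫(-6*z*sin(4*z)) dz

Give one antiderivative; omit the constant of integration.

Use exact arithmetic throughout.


Step 1. Integrate ∫(-6*z*sin(4*z)) dz by parts with u = z, dv = (-6*sin(4*z)) dz, so v = 3*cos(4*z)/2: now 3*z*cos(4*z)/2 + ∫(-3*cos(4*z)/2) dz.
Step 2. Evaluate the standard form: now 3*z*cos(4*z)/2 - 3*sin(4*z)/8.
Answer: 3*z*cos(4*z)/2 - 3*sin(4*z)/8.


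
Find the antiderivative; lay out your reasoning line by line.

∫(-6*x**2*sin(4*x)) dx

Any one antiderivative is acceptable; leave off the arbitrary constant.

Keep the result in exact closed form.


Step 1. Integrate ∫(-6*x**2*sin(4*x)) dx by parts with u = x**2, dv = (-6*sin(4*x)) dx, so v = 3*cos(4*x)/2: now 3*x**2*cos(4*x)/2 + ∫(-3*x*cos(4*x)) dx.
Step 2. Integrate ∫(-3*x*cos(4*x)) dx by parts with u = x, dv = (-3*cos(4*x)) dx, so v = -3*sin(4*x)/4: now 3*x**2*cos(4*x)/2 - 3*x*sin(4*x)/4 + ∫(3*sin(4*x)/4) dx.
Step 3. Evaluate the standard form: now 3*x**2*cos(4*x)/2 - 3*x*sin(4*x)/4 - 3*cos(4*x)/16.
Answer: 3*x**2*cos(4*x)/2 - 3*x*sin(4*x)/4 - 3*cos(4*x)/16.


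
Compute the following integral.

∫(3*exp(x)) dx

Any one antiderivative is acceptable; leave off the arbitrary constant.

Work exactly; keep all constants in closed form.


Answer: 3*exp(x).


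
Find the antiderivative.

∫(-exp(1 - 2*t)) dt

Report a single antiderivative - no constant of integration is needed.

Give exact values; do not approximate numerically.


Answer: exp(1 - 2*t)/2.


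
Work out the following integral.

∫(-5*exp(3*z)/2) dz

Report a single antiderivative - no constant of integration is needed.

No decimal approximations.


Answer: -5*exp(3*z)/6.


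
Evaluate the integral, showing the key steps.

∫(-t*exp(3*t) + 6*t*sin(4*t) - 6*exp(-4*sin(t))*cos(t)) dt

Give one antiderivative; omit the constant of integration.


Step 1. Rewrite: now ∫(-t*exp(3*t)) dt + ∫(6*t*sin(4*t)) dt + ∫(-6*exp(-4*sin(t))*cos(t)) dt.
Step 2. Integrate ∫(6*t*sin(4*t)) dt by parts with u = t, dv = (6*sin(4*t)) dt, so v = -3*cos(4*t)/2: now -3*t*cos(4*t)/2 + ∫(-t*exp(3*t)) dt + ∫(-6*exp(-4*sin(t))*cos(t)) dt + ∫(3*cos(4*t)/2) dt.
Step 3. Evaluate the standard form: now -3*t*cos(4*t)/2 + 3*sin(4*t)/8 + ∫(-t*exp(3*t)) dt + ∫(-6*exp(-4*sin(t))*cos(t)) dt.
Step 4. Integrate ∫(-t*exp(3*t)) dt by parts with u = t, dv = (-exp(3*t)) dt, so v = -exp(3*t)/3: now -t*exp(3*t)/3 - 3*t*cos(4*t)/2 + 3*sin(4*t)/8 + ∫(-6*exp(-4*sin(t))*cos(t)) dt + ∫(exp(3*t)/3) dt.
Step 5. Evaluate the standard form: now -t*exp(3*t)/3 - 3*t*cos(4*t)/2 + exp(3*t)/9 + 3*sin(4*t)/8 + ∫(-6*exp(-4*sin(t))*cos(t)) dt.
Step 6. Substitute u = sin(t), turning ∫(-6*exp(-4*sin(t))*cos(t)) dt into ∫(-6*exp(-4*u)) du: now -t*exp(3*t)/3 - 3*t*cos(4*t)/2 + exp(3*t)/9 + 3*sin(4*t)/8 + ∫(-6*exp(-4*u)) du.
Step 7. Evaluate the standard form: now -t*exp(3*t)/3 - 3*t*cos(4*t)/2 + exp(3*t)/9 + 3*sin(4*t)/8 + 3*exp(-4*u)/2.
Step 8. Substitute back u = sin(t): now -t*exp(3*t)/3 - 3*t*cos(4*t)/2 + exp(3*t)/9 + 3*sin(4*t)/8 + 3*exp(-4*sin(t))/2.
Answer: -t*exp(3*t)/3 - 3*t*cos(4*t)/2 + exp(3*t)/9 + 3*sin(4*t)/8 + 3*exp(-4*sin(t))/2.
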